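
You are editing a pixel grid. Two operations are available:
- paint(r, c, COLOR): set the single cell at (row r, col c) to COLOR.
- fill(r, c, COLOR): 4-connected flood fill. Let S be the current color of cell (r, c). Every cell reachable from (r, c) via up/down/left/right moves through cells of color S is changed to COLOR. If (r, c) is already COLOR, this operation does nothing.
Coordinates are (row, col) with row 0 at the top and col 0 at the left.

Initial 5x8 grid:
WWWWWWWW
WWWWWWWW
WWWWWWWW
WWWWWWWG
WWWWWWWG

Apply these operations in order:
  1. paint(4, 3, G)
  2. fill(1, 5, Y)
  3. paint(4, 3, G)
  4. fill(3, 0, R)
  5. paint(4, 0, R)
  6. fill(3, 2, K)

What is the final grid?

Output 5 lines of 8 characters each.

Answer: KKKKKKKK
KKKKKKKK
KKKKKKKK
KKKKKKKG
KKKGKKKG

Derivation:
After op 1 paint(4,3,G):
WWWWWWWW
WWWWWWWW
WWWWWWWW
WWWWWWWG
WWWGWWWG
After op 2 fill(1,5,Y) [37 cells changed]:
YYYYYYYY
YYYYYYYY
YYYYYYYY
YYYYYYYG
YYYGYYYG
After op 3 paint(4,3,G):
YYYYYYYY
YYYYYYYY
YYYYYYYY
YYYYYYYG
YYYGYYYG
After op 4 fill(3,0,R) [37 cells changed]:
RRRRRRRR
RRRRRRRR
RRRRRRRR
RRRRRRRG
RRRGRRRG
After op 5 paint(4,0,R):
RRRRRRRR
RRRRRRRR
RRRRRRRR
RRRRRRRG
RRRGRRRG
After op 6 fill(3,2,K) [37 cells changed]:
KKKKKKKK
KKKKKKKK
KKKKKKKK
KKKKKKKG
KKKGKKKG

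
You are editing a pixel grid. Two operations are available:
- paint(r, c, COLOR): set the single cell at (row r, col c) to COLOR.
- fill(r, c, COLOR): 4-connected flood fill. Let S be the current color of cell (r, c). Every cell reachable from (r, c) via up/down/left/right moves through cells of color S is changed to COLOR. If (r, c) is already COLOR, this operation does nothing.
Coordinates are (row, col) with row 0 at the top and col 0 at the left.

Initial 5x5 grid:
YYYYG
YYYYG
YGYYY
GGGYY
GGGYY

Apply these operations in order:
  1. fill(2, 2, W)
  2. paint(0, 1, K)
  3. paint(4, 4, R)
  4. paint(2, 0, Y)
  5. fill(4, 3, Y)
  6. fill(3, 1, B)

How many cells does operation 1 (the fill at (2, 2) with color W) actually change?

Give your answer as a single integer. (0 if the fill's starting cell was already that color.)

Answer: 16

Derivation:
After op 1 fill(2,2,W) [16 cells changed]:
WWWWG
WWWWG
WGWWW
GGGWW
GGGWW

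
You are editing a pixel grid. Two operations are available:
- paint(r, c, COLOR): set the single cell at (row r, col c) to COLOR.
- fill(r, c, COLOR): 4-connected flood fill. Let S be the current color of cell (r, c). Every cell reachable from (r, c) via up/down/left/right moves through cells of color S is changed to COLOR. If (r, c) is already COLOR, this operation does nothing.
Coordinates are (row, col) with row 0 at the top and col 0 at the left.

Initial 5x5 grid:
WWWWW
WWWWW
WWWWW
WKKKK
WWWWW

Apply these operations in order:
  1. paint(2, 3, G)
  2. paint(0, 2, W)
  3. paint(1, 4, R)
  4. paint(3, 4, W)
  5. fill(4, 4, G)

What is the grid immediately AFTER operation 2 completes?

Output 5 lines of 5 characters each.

Answer: WWWWW
WWWWW
WWWGW
WKKKK
WWWWW

Derivation:
After op 1 paint(2,3,G):
WWWWW
WWWWW
WWWGW
WKKKK
WWWWW
After op 2 paint(0,2,W):
WWWWW
WWWWW
WWWGW
WKKKK
WWWWW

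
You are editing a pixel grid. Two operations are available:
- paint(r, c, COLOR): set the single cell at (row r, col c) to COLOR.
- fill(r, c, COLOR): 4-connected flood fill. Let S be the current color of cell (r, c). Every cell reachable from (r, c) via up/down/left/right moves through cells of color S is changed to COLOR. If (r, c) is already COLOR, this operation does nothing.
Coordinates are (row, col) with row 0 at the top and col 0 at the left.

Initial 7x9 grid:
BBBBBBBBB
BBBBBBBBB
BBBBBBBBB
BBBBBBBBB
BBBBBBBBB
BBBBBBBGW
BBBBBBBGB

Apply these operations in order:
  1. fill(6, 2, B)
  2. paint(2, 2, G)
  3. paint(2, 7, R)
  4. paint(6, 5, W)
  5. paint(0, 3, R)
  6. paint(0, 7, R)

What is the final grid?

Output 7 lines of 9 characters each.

Answer: BBBRBBBRB
BBBBBBBBB
BBGBBBBRB
BBBBBBBBB
BBBBBBBBB
BBBBBBBGW
BBBBBWBGB

Derivation:
After op 1 fill(6,2,B) [0 cells changed]:
BBBBBBBBB
BBBBBBBBB
BBBBBBBBB
BBBBBBBBB
BBBBBBBBB
BBBBBBBGW
BBBBBBBGB
After op 2 paint(2,2,G):
BBBBBBBBB
BBBBBBBBB
BBGBBBBBB
BBBBBBBBB
BBBBBBBBB
BBBBBBBGW
BBBBBBBGB
After op 3 paint(2,7,R):
BBBBBBBBB
BBBBBBBBB
BBGBBBBRB
BBBBBBBBB
BBBBBBBBB
BBBBBBBGW
BBBBBBBGB
After op 4 paint(6,5,W):
BBBBBBBBB
BBBBBBBBB
BBGBBBBRB
BBBBBBBBB
BBBBBBBBB
BBBBBBBGW
BBBBBWBGB
After op 5 paint(0,3,R):
BBBRBBBBB
BBBBBBBBB
BBGBBBBRB
BBBBBBBBB
BBBBBBBBB
BBBBBBBGW
BBBBBWBGB
After op 6 paint(0,7,R):
BBBRBBBRB
BBBBBBBBB
BBGBBBBRB
BBBBBBBBB
BBBBBBBBB
BBBBBBBGW
BBBBBWBGB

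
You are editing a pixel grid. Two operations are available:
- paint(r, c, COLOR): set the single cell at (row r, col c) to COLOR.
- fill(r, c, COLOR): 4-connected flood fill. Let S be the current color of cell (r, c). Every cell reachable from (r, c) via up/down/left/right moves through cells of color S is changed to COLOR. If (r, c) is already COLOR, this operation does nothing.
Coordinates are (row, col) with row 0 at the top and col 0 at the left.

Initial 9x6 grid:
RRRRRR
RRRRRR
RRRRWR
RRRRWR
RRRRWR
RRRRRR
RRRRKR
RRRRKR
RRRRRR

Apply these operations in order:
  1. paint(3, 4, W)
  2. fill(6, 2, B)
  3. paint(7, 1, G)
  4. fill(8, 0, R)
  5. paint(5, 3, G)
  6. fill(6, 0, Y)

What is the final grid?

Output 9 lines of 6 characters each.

After op 1 paint(3,4,W):
RRRRRR
RRRRRR
RRRRWR
RRRRWR
RRRRWR
RRRRRR
RRRRKR
RRRRKR
RRRRRR
After op 2 fill(6,2,B) [49 cells changed]:
BBBBBB
BBBBBB
BBBBWB
BBBBWB
BBBBWB
BBBBBB
BBBBKB
BBBBKB
BBBBBB
After op 3 paint(7,1,G):
BBBBBB
BBBBBB
BBBBWB
BBBBWB
BBBBWB
BBBBBB
BBBBKB
BGBBKB
BBBBBB
After op 4 fill(8,0,R) [48 cells changed]:
RRRRRR
RRRRRR
RRRRWR
RRRRWR
RRRRWR
RRRRRR
RRRRKR
RGRRKR
RRRRRR
After op 5 paint(5,3,G):
RRRRRR
RRRRRR
RRRRWR
RRRRWR
RRRRWR
RRRGRR
RRRRKR
RGRRKR
RRRRRR
After op 6 fill(6,0,Y) [47 cells changed]:
YYYYYY
YYYYYY
YYYYWY
YYYYWY
YYYYWY
YYYGYY
YYYYKY
YGYYKY
YYYYYY

Answer: YYYYYY
YYYYYY
YYYYWY
YYYYWY
YYYYWY
YYYGYY
YYYYKY
YGYYKY
YYYYYY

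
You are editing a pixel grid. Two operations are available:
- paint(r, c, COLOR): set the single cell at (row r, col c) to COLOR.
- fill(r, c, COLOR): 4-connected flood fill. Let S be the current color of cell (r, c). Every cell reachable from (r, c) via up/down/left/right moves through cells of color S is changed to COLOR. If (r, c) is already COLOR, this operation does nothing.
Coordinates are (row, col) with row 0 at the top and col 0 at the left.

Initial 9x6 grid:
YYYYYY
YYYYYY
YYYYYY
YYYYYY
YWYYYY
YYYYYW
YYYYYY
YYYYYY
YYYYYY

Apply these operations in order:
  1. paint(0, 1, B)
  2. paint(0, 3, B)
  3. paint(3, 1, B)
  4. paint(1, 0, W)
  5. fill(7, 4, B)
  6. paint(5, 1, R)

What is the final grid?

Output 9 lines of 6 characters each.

Answer: YBBBBB
WBBBBB
BBBBBB
BBBBBB
BWBBBB
BRBBBW
BBBBBB
BBBBBB
BBBBBB

Derivation:
After op 1 paint(0,1,B):
YBYYYY
YYYYYY
YYYYYY
YYYYYY
YWYYYY
YYYYYW
YYYYYY
YYYYYY
YYYYYY
After op 2 paint(0,3,B):
YBYBYY
YYYYYY
YYYYYY
YYYYYY
YWYYYY
YYYYYW
YYYYYY
YYYYYY
YYYYYY
After op 3 paint(3,1,B):
YBYBYY
YYYYYY
YYYYYY
YBYYYY
YWYYYY
YYYYYW
YYYYYY
YYYYYY
YYYYYY
After op 4 paint(1,0,W):
YBYBYY
WYYYYY
YYYYYY
YBYYYY
YWYYYY
YYYYYW
YYYYYY
YYYYYY
YYYYYY
After op 5 fill(7,4,B) [47 cells changed]:
YBBBBB
WBBBBB
BBBBBB
BBBBBB
BWBBBB
BBBBBW
BBBBBB
BBBBBB
BBBBBB
After op 6 paint(5,1,R):
YBBBBB
WBBBBB
BBBBBB
BBBBBB
BWBBBB
BRBBBW
BBBBBB
BBBBBB
BBBBBB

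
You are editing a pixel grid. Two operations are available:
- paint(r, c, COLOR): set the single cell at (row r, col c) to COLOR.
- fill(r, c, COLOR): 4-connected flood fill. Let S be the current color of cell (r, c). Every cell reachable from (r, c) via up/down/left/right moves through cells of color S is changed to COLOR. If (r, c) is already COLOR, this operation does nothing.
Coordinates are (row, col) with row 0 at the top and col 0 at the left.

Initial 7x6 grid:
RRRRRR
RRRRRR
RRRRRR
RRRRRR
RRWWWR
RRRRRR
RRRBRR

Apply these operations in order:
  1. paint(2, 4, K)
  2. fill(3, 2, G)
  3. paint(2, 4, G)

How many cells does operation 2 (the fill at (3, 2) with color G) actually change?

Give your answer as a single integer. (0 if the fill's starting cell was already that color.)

Answer: 37

Derivation:
After op 1 paint(2,4,K):
RRRRRR
RRRRRR
RRRRKR
RRRRRR
RRWWWR
RRRRRR
RRRBRR
After op 2 fill(3,2,G) [37 cells changed]:
GGGGGG
GGGGGG
GGGGKG
GGGGGG
GGWWWG
GGGGGG
GGGBGG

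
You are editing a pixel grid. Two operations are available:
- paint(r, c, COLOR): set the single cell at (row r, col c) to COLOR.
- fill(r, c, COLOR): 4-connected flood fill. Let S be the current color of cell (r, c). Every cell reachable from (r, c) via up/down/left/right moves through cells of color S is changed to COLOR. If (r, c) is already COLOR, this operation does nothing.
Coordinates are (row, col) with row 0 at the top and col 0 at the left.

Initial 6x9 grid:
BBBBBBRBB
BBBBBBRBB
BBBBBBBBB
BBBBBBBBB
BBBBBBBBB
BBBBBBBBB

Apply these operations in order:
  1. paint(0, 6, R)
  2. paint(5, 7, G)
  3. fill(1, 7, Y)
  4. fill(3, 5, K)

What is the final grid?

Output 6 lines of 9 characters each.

Answer: KKKKKKRKK
KKKKKKRKK
KKKKKKKKK
KKKKKKKKK
KKKKKKKKK
KKKKKKKGK

Derivation:
After op 1 paint(0,6,R):
BBBBBBRBB
BBBBBBRBB
BBBBBBBBB
BBBBBBBBB
BBBBBBBBB
BBBBBBBBB
After op 2 paint(5,7,G):
BBBBBBRBB
BBBBBBRBB
BBBBBBBBB
BBBBBBBBB
BBBBBBBBB
BBBBBBBGB
After op 3 fill(1,7,Y) [51 cells changed]:
YYYYYYRYY
YYYYYYRYY
YYYYYYYYY
YYYYYYYYY
YYYYYYYYY
YYYYYYYGY
After op 4 fill(3,5,K) [51 cells changed]:
KKKKKKRKK
KKKKKKRKK
KKKKKKKKK
KKKKKKKKK
KKKKKKKKK
KKKKKKKGK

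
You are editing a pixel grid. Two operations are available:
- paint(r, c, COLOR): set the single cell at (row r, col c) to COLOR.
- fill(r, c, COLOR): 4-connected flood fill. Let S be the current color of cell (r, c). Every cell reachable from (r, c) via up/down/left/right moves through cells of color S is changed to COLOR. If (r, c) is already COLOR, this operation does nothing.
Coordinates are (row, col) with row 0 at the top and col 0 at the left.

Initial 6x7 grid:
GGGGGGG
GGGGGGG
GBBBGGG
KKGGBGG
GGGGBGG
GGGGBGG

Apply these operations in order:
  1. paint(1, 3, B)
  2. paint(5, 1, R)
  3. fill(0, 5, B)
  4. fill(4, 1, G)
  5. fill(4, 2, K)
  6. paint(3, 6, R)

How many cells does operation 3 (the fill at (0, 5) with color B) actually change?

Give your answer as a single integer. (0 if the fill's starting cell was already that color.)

Answer: 23

Derivation:
After op 1 paint(1,3,B):
GGGGGGG
GGGBGGG
GBBBGGG
KKGGBGG
GGGGBGG
GGGGBGG
After op 2 paint(5,1,R):
GGGGGGG
GGGBGGG
GBBBGGG
KKGGBGG
GGGGBGG
GRGGBGG
After op 3 fill(0,5,B) [23 cells changed]:
BBBBBBB
BBBBBBB
BBBBBBB
KKGGBBB
GGGGBBB
GRGGBBB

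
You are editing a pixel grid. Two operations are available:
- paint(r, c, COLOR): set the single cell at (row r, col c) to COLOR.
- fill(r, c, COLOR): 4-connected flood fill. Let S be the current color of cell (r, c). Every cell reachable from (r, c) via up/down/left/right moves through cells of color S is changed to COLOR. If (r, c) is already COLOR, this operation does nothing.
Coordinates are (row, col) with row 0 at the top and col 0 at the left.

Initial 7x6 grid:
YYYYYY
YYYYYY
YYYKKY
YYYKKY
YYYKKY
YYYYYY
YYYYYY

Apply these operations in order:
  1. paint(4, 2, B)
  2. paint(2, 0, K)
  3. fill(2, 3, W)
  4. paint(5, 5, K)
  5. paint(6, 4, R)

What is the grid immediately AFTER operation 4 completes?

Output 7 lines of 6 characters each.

Answer: YYYYYY
YYYYYY
KYYWWY
YYYWWY
YYBWWY
YYYYYK
YYYYYY

Derivation:
After op 1 paint(4,2,B):
YYYYYY
YYYYYY
YYYKKY
YYYKKY
YYBKKY
YYYYYY
YYYYYY
After op 2 paint(2,0,K):
YYYYYY
YYYYYY
KYYKKY
YYYKKY
YYBKKY
YYYYYY
YYYYYY
After op 3 fill(2,3,W) [6 cells changed]:
YYYYYY
YYYYYY
KYYWWY
YYYWWY
YYBWWY
YYYYYY
YYYYYY
After op 4 paint(5,5,K):
YYYYYY
YYYYYY
KYYWWY
YYYWWY
YYBWWY
YYYYYK
YYYYYY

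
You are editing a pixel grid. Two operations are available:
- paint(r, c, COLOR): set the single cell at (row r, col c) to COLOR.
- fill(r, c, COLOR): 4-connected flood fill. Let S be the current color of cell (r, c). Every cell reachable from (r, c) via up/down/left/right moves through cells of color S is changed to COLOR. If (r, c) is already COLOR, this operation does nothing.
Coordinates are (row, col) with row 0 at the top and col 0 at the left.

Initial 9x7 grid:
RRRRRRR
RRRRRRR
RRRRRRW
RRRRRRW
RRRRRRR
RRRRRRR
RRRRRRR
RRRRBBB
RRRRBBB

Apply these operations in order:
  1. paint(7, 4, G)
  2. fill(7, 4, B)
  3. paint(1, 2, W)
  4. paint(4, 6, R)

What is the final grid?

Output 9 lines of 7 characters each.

After op 1 paint(7,4,G):
RRRRRRR
RRRRRRR
RRRRRRW
RRRRRRW
RRRRRRR
RRRRRRR
RRRRRRR
RRRRGBB
RRRRBBB
After op 2 fill(7,4,B) [1 cells changed]:
RRRRRRR
RRRRRRR
RRRRRRW
RRRRRRW
RRRRRRR
RRRRRRR
RRRRRRR
RRRRBBB
RRRRBBB
After op 3 paint(1,2,W):
RRRRRRR
RRWRRRR
RRRRRRW
RRRRRRW
RRRRRRR
RRRRRRR
RRRRRRR
RRRRBBB
RRRRBBB
After op 4 paint(4,6,R):
RRRRRRR
RRWRRRR
RRRRRRW
RRRRRRW
RRRRRRR
RRRRRRR
RRRRRRR
RRRRBBB
RRRRBBB

Answer: RRRRRRR
RRWRRRR
RRRRRRW
RRRRRRW
RRRRRRR
RRRRRRR
RRRRRRR
RRRRBBB
RRRRBBB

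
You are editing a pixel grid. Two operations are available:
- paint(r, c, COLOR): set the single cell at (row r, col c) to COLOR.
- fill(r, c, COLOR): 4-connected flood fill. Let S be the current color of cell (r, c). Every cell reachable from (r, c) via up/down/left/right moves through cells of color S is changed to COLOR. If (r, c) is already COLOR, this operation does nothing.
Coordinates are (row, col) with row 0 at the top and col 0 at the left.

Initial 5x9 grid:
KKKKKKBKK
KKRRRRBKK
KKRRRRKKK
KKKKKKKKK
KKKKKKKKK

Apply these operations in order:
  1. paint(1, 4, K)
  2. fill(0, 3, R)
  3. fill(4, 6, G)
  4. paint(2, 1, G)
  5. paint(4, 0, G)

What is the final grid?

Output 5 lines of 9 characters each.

Answer: GGGGGGBGG
GGGGGGBGG
GGGGGGGGG
GGGGGGGGG
GGGGGGGGG

Derivation:
After op 1 paint(1,4,K):
KKKKKKBKK
KKRRKRBKK
KKRRRRKKK
KKKKKKKKK
KKKKKKKKK
After op 2 fill(0,3,R) [36 cells changed]:
RRRRRRBRR
RRRRRRBRR
RRRRRRRRR
RRRRRRRRR
RRRRRRRRR
After op 3 fill(4,6,G) [43 cells changed]:
GGGGGGBGG
GGGGGGBGG
GGGGGGGGG
GGGGGGGGG
GGGGGGGGG
After op 4 paint(2,1,G):
GGGGGGBGG
GGGGGGBGG
GGGGGGGGG
GGGGGGGGG
GGGGGGGGG
After op 5 paint(4,0,G):
GGGGGGBGG
GGGGGGBGG
GGGGGGGGG
GGGGGGGGG
GGGGGGGGG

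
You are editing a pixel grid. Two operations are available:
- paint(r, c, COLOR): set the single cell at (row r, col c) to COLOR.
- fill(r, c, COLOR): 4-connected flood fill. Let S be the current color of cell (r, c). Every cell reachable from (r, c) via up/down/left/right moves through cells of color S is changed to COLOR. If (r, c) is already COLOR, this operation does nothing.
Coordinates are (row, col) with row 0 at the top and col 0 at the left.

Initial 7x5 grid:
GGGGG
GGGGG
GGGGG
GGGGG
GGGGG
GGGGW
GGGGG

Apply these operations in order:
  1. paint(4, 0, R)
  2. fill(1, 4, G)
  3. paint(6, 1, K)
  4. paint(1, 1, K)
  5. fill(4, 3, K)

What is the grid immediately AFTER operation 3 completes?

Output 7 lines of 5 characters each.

Answer: GGGGG
GGGGG
GGGGG
GGGGG
RGGGG
GGGGW
GKGGG

Derivation:
After op 1 paint(4,0,R):
GGGGG
GGGGG
GGGGG
GGGGG
RGGGG
GGGGW
GGGGG
After op 2 fill(1,4,G) [0 cells changed]:
GGGGG
GGGGG
GGGGG
GGGGG
RGGGG
GGGGW
GGGGG
After op 3 paint(6,1,K):
GGGGG
GGGGG
GGGGG
GGGGG
RGGGG
GGGGW
GKGGG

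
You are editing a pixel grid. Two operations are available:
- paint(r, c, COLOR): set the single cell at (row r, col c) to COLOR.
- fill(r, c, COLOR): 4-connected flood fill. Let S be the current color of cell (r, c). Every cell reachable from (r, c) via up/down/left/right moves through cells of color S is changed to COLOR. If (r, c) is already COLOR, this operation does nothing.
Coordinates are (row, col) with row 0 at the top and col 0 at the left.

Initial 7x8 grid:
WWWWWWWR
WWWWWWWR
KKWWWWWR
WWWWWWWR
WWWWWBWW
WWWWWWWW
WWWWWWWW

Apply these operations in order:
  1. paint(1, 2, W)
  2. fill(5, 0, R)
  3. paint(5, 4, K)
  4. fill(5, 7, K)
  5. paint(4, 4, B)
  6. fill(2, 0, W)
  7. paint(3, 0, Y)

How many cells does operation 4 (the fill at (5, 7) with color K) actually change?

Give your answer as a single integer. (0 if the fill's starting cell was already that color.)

After op 1 paint(1,2,W):
WWWWWWWR
WWWWWWWR
KKWWWWWR
WWWWWWWR
WWWWWBWW
WWWWWWWW
WWWWWWWW
After op 2 fill(5,0,R) [49 cells changed]:
RRRRRRRR
RRRRRRRR
KKRRRRRR
RRRRRRRR
RRRRRBRR
RRRRRRRR
RRRRRRRR
After op 3 paint(5,4,K):
RRRRRRRR
RRRRRRRR
KKRRRRRR
RRRRRRRR
RRRRRBRR
RRRRKRRR
RRRRRRRR
After op 4 fill(5,7,K) [52 cells changed]:
KKKKKKKK
KKKKKKKK
KKKKKKKK
KKKKKKKK
KKKKKBKK
KKKKKKKK
KKKKKKKK

Answer: 52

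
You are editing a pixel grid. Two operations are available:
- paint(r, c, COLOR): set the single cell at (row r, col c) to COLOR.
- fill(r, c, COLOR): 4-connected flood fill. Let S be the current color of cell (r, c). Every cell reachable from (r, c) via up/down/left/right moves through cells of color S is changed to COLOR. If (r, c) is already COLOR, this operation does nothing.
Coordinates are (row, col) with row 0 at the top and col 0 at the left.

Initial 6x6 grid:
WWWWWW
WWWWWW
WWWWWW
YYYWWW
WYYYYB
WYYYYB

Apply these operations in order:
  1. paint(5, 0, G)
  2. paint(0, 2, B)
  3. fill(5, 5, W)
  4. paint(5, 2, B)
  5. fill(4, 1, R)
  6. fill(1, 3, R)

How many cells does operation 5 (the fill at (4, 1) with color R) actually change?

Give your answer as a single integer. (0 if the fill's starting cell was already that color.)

After op 1 paint(5,0,G):
WWWWWW
WWWWWW
WWWWWW
YYYWWW
WYYYYB
GYYYYB
After op 2 paint(0,2,B):
WWBWWW
WWWWWW
WWWWWW
YYYWWW
WYYYYB
GYYYYB
After op 3 fill(5,5,W) [2 cells changed]:
WWBWWW
WWWWWW
WWWWWW
YYYWWW
WYYYYW
GYYYYW
After op 4 paint(5,2,B):
WWBWWW
WWWWWW
WWWWWW
YYYWWW
WYYYYW
GYBYYW
After op 5 fill(4,1,R) [10 cells changed]:
WWBWWW
WWWWWW
WWWWWW
RRRWWW
WRRRRW
GRBRRW

Answer: 10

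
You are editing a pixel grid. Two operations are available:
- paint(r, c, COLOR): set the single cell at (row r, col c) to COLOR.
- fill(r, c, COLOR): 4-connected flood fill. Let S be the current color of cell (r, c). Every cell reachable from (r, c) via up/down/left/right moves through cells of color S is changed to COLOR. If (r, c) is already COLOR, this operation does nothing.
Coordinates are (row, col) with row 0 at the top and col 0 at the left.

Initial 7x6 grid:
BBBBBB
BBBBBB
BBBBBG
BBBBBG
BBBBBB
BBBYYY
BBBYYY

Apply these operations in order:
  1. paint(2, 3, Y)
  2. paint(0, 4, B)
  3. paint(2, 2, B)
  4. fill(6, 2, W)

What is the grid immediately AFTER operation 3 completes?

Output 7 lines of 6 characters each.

After op 1 paint(2,3,Y):
BBBBBB
BBBBBB
BBBYBG
BBBBBG
BBBBBB
BBBYYY
BBBYYY
After op 2 paint(0,4,B):
BBBBBB
BBBBBB
BBBYBG
BBBBBG
BBBBBB
BBBYYY
BBBYYY
After op 3 paint(2,2,B):
BBBBBB
BBBBBB
BBBYBG
BBBBBG
BBBBBB
BBBYYY
BBBYYY

Answer: BBBBBB
BBBBBB
BBBYBG
BBBBBG
BBBBBB
BBBYYY
BBBYYY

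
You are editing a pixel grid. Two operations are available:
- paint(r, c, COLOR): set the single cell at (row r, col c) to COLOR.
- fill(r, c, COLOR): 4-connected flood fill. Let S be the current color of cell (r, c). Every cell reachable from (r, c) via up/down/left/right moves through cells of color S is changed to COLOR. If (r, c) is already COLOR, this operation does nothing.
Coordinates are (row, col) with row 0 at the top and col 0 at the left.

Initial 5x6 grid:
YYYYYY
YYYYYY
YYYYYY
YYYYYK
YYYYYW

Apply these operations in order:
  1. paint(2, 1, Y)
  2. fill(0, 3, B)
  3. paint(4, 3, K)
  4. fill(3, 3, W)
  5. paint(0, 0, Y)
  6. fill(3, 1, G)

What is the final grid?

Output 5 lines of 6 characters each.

After op 1 paint(2,1,Y):
YYYYYY
YYYYYY
YYYYYY
YYYYYK
YYYYYW
After op 2 fill(0,3,B) [28 cells changed]:
BBBBBB
BBBBBB
BBBBBB
BBBBBK
BBBBBW
After op 3 paint(4,3,K):
BBBBBB
BBBBBB
BBBBBB
BBBBBK
BBBKBW
After op 4 fill(3,3,W) [27 cells changed]:
WWWWWW
WWWWWW
WWWWWW
WWWWWK
WWWKWW
After op 5 paint(0,0,Y):
YWWWWW
WWWWWW
WWWWWW
WWWWWK
WWWKWW
After op 6 fill(3,1,G) [27 cells changed]:
YGGGGG
GGGGGG
GGGGGG
GGGGGK
GGGKGG

Answer: YGGGGG
GGGGGG
GGGGGG
GGGGGK
GGGKGG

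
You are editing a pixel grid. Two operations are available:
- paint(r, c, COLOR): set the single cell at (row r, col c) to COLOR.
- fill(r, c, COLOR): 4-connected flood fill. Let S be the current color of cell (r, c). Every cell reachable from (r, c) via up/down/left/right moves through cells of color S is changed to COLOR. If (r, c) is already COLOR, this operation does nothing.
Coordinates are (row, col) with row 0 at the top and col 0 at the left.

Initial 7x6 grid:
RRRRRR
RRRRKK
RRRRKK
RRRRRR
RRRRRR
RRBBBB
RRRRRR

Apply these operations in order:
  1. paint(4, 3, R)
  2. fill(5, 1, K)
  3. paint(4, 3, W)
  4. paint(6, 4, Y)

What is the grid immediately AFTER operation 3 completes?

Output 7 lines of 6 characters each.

After op 1 paint(4,3,R):
RRRRRR
RRRRKK
RRRRKK
RRRRRR
RRRRRR
RRBBBB
RRRRRR
After op 2 fill(5,1,K) [34 cells changed]:
KKKKKK
KKKKKK
KKKKKK
KKKKKK
KKKKKK
KKBBBB
KKKKKK
After op 3 paint(4,3,W):
KKKKKK
KKKKKK
KKKKKK
KKKKKK
KKKWKK
KKBBBB
KKKKKK

Answer: KKKKKK
KKKKKK
KKKKKK
KKKKKK
KKKWKK
KKBBBB
KKKKKK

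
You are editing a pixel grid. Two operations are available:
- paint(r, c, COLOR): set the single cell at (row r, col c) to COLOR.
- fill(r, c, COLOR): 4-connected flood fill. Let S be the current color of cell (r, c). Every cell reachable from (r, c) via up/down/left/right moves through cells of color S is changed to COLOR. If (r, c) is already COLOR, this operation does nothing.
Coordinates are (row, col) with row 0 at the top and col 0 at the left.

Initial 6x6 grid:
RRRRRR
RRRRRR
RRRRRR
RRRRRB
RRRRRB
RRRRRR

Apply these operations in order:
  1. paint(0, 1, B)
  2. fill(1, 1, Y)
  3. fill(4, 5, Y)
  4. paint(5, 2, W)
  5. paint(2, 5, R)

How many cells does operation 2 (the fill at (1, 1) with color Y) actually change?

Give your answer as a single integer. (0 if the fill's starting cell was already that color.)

After op 1 paint(0,1,B):
RBRRRR
RRRRRR
RRRRRR
RRRRRB
RRRRRB
RRRRRR
After op 2 fill(1,1,Y) [33 cells changed]:
YBYYYY
YYYYYY
YYYYYY
YYYYYB
YYYYYB
YYYYYY

Answer: 33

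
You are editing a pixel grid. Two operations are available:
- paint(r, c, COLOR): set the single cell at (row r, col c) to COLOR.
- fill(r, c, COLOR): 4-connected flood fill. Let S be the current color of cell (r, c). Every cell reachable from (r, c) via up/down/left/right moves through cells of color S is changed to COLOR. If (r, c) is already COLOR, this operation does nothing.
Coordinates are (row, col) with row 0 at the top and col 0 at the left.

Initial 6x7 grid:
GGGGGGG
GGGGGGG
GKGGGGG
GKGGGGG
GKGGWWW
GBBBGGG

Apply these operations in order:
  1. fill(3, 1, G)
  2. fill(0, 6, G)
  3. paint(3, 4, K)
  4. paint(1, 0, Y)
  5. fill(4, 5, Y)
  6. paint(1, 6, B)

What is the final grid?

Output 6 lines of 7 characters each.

After op 1 fill(3,1,G) [3 cells changed]:
GGGGGGG
GGGGGGG
GGGGGGG
GGGGGGG
GGGGWWW
GBBBGGG
After op 2 fill(0,6,G) [0 cells changed]:
GGGGGGG
GGGGGGG
GGGGGGG
GGGGGGG
GGGGWWW
GBBBGGG
After op 3 paint(3,4,K):
GGGGGGG
GGGGGGG
GGGGGGG
GGGGKGG
GGGGWWW
GBBBGGG
After op 4 paint(1,0,Y):
GGGGGGG
YGGGGGG
GGGGGGG
GGGGKGG
GGGGWWW
GBBBGGG
After op 5 fill(4,5,Y) [3 cells changed]:
GGGGGGG
YGGGGGG
GGGGGGG
GGGGKGG
GGGGYYY
GBBBGGG
After op 6 paint(1,6,B):
GGGGGGG
YGGGGGB
GGGGGGG
GGGGKGG
GGGGYYY
GBBBGGG

Answer: GGGGGGG
YGGGGGB
GGGGGGG
GGGGKGG
GGGGYYY
GBBBGGG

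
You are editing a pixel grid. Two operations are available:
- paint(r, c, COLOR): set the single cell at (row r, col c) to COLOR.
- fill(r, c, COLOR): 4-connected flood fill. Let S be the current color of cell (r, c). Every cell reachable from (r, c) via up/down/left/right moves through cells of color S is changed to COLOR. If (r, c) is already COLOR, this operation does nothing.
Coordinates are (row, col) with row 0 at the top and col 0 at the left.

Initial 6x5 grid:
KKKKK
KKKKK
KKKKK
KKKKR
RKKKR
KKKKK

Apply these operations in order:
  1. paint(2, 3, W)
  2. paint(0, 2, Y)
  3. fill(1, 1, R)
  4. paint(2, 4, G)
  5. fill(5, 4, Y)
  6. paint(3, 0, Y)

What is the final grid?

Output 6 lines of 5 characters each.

Answer: YYYYY
YYYYY
YYYWG
YYYYY
YYYYY
YYYYY

Derivation:
After op 1 paint(2,3,W):
KKKKK
KKKKK
KKKWK
KKKKR
RKKKR
KKKKK
After op 2 paint(0,2,Y):
KKYKK
KKKKK
KKKWK
KKKKR
RKKKR
KKKKK
After op 3 fill(1,1,R) [25 cells changed]:
RRYRR
RRRRR
RRRWR
RRRRR
RRRRR
RRRRR
After op 4 paint(2,4,G):
RRYRR
RRRRR
RRRWG
RRRRR
RRRRR
RRRRR
After op 5 fill(5,4,Y) [27 cells changed]:
YYYYY
YYYYY
YYYWG
YYYYY
YYYYY
YYYYY
After op 6 paint(3,0,Y):
YYYYY
YYYYY
YYYWG
YYYYY
YYYYY
YYYYY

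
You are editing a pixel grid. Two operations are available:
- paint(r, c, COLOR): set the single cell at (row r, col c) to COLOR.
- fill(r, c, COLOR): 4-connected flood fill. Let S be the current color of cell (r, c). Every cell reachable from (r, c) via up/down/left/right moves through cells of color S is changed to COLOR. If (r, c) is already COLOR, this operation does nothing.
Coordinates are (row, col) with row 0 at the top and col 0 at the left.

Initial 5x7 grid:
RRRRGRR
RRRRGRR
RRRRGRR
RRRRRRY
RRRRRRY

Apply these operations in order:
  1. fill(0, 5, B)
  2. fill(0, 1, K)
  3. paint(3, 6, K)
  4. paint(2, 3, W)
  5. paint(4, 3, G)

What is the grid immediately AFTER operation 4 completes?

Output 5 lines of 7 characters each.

Answer: KKKKGKK
KKKKGKK
KKKWGKK
KKKKKKK
KKKKKKY

Derivation:
After op 1 fill(0,5,B) [30 cells changed]:
BBBBGBB
BBBBGBB
BBBBGBB
BBBBBBY
BBBBBBY
After op 2 fill(0,1,K) [30 cells changed]:
KKKKGKK
KKKKGKK
KKKKGKK
KKKKKKY
KKKKKKY
After op 3 paint(3,6,K):
KKKKGKK
KKKKGKK
KKKKGKK
KKKKKKK
KKKKKKY
After op 4 paint(2,3,W):
KKKKGKK
KKKKGKK
KKKWGKK
KKKKKKK
KKKKKKY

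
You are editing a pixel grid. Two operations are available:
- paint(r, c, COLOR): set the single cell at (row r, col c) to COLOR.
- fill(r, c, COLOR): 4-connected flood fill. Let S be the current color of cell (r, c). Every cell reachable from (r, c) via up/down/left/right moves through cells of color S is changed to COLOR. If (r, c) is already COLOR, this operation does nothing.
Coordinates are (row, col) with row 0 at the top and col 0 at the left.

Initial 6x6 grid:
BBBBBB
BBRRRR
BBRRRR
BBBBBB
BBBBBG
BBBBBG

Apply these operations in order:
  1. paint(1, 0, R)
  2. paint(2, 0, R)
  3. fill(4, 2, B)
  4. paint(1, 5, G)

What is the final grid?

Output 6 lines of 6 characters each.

After op 1 paint(1,0,R):
BBBBBB
RBRRRR
BBRRRR
BBBBBB
BBBBBG
BBBBBG
After op 2 paint(2,0,R):
BBBBBB
RBRRRR
RBRRRR
BBBBBB
BBBBBG
BBBBBG
After op 3 fill(4,2,B) [0 cells changed]:
BBBBBB
RBRRRR
RBRRRR
BBBBBB
BBBBBG
BBBBBG
After op 4 paint(1,5,G):
BBBBBB
RBRRRG
RBRRRR
BBBBBB
BBBBBG
BBBBBG

Answer: BBBBBB
RBRRRG
RBRRRR
BBBBBB
BBBBBG
BBBBBG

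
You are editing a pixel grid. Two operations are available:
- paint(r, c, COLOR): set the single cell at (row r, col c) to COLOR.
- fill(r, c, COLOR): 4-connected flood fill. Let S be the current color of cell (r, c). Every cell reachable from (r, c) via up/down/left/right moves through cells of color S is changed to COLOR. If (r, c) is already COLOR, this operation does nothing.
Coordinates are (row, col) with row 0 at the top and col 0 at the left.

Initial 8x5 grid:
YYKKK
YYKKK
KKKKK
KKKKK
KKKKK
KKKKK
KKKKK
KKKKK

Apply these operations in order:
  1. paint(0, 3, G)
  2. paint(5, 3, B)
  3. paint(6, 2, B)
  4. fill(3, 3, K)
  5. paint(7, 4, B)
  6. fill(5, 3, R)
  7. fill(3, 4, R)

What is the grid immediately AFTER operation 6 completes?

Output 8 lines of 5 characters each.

After op 1 paint(0,3,G):
YYKGK
YYKKK
KKKKK
KKKKK
KKKKK
KKKKK
KKKKK
KKKKK
After op 2 paint(5,3,B):
YYKGK
YYKKK
KKKKK
KKKKK
KKKKK
KKKBK
KKKKK
KKKKK
After op 3 paint(6,2,B):
YYKGK
YYKKK
KKKKK
KKKKK
KKKKK
KKKBK
KKBKK
KKKKK
After op 4 fill(3,3,K) [0 cells changed]:
YYKGK
YYKKK
KKKKK
KKKKK
KKKKK
KKKBK
KKBKK
KKKKK
After op 5 paint(7,4,B):
YYKGK
YYKKK
KKKKK
KKKKK
KKKKK
KKKBK
KKBKK
KKKKB
After op 6 fill(5,3,R) [1 cells changed]:
YYKGK
YYKKK
KKKKK
KKKKK
KKKKK
KKKRK
KKBKK
KKKKB

Answer: YYKGK
YYKKK
KKKKK
KKKKK
KKKKK
KKKRK
KKBKK
KKKKB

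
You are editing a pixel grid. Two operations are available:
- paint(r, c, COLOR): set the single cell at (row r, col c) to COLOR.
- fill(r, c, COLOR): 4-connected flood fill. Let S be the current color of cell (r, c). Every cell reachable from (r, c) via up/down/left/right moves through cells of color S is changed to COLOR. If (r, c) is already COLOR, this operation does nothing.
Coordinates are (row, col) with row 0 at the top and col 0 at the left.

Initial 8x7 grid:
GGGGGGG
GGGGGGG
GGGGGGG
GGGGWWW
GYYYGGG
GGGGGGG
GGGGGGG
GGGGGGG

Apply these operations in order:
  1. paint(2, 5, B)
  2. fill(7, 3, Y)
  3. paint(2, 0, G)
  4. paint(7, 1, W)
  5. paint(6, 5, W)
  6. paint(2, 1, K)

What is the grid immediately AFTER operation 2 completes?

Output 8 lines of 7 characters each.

Answer: YYYYYYY
YYYYYYY
YYYYYBY
YYYYWWW
YYYYYYY
YYYYYYY
YYYYYYY
YYYYYYY

Derivation:
After op 1 paint(2,5,B):
GGGGGGG
GGGGGGG
GGGGGBG
GGGGWWW
GYYYGGG
GGGGGGG
GGGGGGG
GGGGGGG
After op 2 fill(7,3,Y) [49 cells changed]:
YYYYYYY
YYYYYYY
YYYYYBY
YYYYWWW
YYYYYYY
YYYYYYY
YYYYYYY
YYYYYYY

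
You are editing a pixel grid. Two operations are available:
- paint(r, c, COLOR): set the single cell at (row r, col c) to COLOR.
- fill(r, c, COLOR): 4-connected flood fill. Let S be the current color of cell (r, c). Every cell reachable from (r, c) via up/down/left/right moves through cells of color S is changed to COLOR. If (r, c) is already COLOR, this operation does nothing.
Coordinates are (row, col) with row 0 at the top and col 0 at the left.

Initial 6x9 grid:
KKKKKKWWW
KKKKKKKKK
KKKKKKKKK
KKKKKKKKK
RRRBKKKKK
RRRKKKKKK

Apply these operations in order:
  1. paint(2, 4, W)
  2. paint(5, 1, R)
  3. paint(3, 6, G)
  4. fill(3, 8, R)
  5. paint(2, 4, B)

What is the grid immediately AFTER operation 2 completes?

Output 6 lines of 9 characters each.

Answer: KKKKKKWWW
KKKKKKKKK
KKKKWKKKK
KKKKKKKKK
RRRBKKKKK
RRRKKKKKK

Derivation:
After op 1 paint(2,4,W):
KKKKKKWWW
KKKKKKKKK
KKKKWKKKK
KKKKKKKKK
RRRBKKKKK
RRRKKKKKK
After op 2 paint(5,1,R):
KKKKKKWWW
KKKKKKKKK
KKKKWKKKK
KKKKKKKKK
RRRBKKKKK
RRRKKKKKK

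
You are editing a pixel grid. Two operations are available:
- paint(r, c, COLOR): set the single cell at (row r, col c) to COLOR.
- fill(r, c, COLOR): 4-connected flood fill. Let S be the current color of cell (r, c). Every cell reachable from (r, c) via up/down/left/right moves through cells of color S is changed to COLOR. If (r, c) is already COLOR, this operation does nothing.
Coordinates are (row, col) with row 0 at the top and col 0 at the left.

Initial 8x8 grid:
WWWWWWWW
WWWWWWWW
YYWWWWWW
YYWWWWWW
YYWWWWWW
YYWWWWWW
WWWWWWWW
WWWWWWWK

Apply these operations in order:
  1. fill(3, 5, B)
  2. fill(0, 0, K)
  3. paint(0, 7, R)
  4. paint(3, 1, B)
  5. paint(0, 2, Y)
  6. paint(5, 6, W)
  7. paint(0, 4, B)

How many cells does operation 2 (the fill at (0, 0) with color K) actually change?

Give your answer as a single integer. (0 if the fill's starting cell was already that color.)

After op 1 fill(3,5,B) [55 cells changed]:
BBBBBBBB
BBBBBBBB
YYBBBBBB
YYBBBBBB
YYBBBBBB
YYBBBBBB
BBBBBBBB
BBBBBBBK
After op 2 fill(0,0,K) [55 cells changed]:
KKKKKKKK
KKKKKKKK
YYKKKKKK
YYKKKKKK
YYKKKKKK
YYKKKKKK
KKKKKKKK
KKKKKKKK

Answer: 55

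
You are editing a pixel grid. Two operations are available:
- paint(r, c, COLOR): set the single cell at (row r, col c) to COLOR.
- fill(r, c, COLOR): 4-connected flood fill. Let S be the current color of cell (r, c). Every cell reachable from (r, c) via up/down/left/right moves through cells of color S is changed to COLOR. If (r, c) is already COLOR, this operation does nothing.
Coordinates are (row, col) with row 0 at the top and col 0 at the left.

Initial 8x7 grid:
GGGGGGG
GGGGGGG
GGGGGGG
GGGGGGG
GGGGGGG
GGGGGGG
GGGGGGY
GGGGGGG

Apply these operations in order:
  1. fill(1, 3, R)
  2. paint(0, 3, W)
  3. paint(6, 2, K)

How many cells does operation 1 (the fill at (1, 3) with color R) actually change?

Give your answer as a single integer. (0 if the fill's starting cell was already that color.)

After op 1 fill(1,3,R) [55 cells changed]:
RRRRRRR
RRRRRRR
RRRRRRR
RRRRRRR
RRRRRRR
RRRRRRR
RRRRRRY
RRRRRRR

Answer: 55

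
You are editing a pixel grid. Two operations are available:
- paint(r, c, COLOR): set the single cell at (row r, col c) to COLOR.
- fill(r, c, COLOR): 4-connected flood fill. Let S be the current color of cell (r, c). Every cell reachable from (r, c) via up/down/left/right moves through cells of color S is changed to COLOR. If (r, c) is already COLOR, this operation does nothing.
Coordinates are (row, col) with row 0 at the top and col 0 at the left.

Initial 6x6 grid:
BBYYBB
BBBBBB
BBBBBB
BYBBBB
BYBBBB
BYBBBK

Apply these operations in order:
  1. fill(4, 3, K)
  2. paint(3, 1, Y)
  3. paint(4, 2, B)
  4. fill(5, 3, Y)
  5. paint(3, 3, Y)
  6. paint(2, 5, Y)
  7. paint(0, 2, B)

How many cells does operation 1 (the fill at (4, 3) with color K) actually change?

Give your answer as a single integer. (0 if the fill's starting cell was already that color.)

After op 1 fill(4,3,K) [30 cells changed]:
KKYYKK
KKKKKK
KKKKKK
KYKKKK
KYKKKK
KYKKKK

Answer: 30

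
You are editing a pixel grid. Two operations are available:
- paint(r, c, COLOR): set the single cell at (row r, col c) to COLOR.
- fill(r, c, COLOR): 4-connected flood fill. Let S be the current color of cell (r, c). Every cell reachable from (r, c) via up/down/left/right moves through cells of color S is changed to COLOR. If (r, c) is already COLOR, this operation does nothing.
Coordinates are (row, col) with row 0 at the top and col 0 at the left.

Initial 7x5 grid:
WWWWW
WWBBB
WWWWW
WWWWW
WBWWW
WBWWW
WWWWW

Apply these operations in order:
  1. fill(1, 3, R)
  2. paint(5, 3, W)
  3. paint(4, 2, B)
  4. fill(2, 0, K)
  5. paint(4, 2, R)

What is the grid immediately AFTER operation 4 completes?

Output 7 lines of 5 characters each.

After op 1 fill(1,3,R) [3 cells changed]:
WWWWW
WWRRR
WWWWW
WWWWW
WBWWW
WBWWW
WWWWW
After op 2 paint(5,3,W):
WWWWW
WWRRR
WWWWW
WWWWW
WBWWW
WBWWW
WWWWW
After op 3 paint(4,2,B):
WWWWW
WWRRR
WWWWW
WWWWW
WBBWW
WBWWW
WWWWW
After op 4 fill(2,0,K) [29 cells changed]:
KKKKK
KKRRR
KKKKK
KKKKK
KBBKK
KBKKK
KKKKK

Answer: KKKKK
KKRRR
KKKKK
KKKKK
KBBKK
KBKKK
KKKKK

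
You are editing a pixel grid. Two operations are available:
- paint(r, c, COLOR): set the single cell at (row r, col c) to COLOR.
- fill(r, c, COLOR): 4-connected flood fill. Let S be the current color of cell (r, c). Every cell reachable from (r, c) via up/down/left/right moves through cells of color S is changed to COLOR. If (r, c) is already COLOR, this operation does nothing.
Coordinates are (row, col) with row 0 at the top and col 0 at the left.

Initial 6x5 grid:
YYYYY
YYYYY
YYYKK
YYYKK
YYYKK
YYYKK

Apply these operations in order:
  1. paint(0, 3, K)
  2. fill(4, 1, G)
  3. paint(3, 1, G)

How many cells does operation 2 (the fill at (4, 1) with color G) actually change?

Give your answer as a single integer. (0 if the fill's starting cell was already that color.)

After op 1 paint(0,3,K):
YYYKY
YYYYY
YYYKK
YYYKK
YYYKK
YYYKK
After op 2 fill(4,1,G) [21 cells changed]:
GGGKG
GGGGG
GGGKK
GGGKK
GGGKK
GGGKK

Answer: 21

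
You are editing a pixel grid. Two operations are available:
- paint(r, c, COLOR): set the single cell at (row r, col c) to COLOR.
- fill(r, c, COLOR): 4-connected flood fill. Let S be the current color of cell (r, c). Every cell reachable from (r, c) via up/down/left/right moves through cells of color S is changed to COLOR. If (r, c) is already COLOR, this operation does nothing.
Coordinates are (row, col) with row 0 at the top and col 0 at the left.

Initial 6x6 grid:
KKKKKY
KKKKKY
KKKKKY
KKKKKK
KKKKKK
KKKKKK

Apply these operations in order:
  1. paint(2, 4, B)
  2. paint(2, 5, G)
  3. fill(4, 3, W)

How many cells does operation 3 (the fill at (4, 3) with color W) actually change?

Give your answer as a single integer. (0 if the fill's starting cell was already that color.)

Answer: 32

Derivation:
After op 1 paint(2,4,B):
KKKKKY
KKKKKY
KKKKBY
KKKKKK
KKKKKK
KKKKKK
After op 2 paint(2,5,G):
KKKKKY
KKKKKY
KKKKBG
KKKKKK
KKKKKK
KKKKKK
After op 3 fill(4,3,W) [32 cells changed]:
WWWWWY
WWWWWY
WWWWBG
WWWWWW
WWWWWW
WWWWWW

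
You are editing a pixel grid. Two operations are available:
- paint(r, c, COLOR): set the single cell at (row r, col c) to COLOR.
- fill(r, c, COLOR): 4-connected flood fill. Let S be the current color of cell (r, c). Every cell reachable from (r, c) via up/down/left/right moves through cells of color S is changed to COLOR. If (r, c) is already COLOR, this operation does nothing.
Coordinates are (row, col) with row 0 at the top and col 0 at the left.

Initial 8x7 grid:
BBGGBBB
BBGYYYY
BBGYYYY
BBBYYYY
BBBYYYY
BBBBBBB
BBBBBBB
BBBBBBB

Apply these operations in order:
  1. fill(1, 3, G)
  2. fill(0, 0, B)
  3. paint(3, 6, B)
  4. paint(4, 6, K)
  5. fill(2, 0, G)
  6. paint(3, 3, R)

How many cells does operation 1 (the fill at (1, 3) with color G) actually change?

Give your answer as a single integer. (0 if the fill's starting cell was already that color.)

Answer: 16

Derivation:
After op 1 fill(1,3,G) [16 cells changed]:
BBGGBBB
BBGGGGG
BBGGGGG
BBBGGGG
BBBGGGG
BBBBBBB
BBBBBBB
BBBBBBB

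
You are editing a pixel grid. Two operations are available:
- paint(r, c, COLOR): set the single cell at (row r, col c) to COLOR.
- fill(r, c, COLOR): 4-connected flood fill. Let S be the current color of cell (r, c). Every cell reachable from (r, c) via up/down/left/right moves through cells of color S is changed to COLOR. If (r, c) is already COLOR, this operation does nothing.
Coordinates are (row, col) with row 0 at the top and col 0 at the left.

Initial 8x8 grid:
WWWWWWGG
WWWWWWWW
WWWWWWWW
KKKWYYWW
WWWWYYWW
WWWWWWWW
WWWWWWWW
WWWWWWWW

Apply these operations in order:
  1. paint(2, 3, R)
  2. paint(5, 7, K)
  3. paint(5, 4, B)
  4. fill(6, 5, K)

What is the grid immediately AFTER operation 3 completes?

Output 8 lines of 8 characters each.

After op 1 paint(2,3,R):
WWWWWWGG
WWWWWWWW
WWWRWWWW
KKKWYYWW
WWWWYYWW
WWWWWWWW
WWWWWWWW
WWWWWWWW
After op 2 paint(5,7,K):
WWWWWWGG
WWWWWWWW
WWWRWWWW
KKKWYYWW
WWWWYYWW
WWWWWWWK
WWWWWWWW
WWWWWWWW
After op 3 paint(5,4,B):
WWWWWWGG
WWWWWWWW
WWWRWWWW
KKKWYYWW
WWWWYYWW
WWWWBWWK
WWWWWWWW
WWWWWWWW

Answer: WWWWWWGG
WWWWWWWW
WWWRWWWW
KKKWYYWW
WWWWYYWW
WWWWBWWK
WWWWWWWW
WWWWWWWW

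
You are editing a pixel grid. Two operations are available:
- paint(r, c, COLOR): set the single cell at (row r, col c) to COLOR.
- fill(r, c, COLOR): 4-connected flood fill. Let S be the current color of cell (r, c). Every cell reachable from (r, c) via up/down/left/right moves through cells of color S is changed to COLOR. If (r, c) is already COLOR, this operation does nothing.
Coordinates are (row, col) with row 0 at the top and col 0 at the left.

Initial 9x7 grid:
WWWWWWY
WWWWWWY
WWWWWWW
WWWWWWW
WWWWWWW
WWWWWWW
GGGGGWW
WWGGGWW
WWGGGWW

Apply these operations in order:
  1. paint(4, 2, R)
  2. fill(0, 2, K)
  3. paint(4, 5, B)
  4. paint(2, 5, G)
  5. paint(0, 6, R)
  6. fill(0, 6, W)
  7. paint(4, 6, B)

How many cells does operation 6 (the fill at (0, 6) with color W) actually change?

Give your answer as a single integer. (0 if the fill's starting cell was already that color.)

Answer: 1

Derivation:
After op 1 paint(4,2,R):
WWWWWWY
WWWWWWY
WWWWWWW
WWWWWWW
WWRWWWW
WWWWWWW
GGGGGWW
WWGGGWW
WWGGGWW
After op 2 fill(0,2,K) [45 cells changed]:
KKKKKKY
KKKKKKY
KKKKKKK
KKKKKKK
KKRKKKK
KKKKKKK
GGGGGKK
WWGGGKK
WWGGGKK
After op 3 paint(4,5,B):
KKKKKKY
KKKKKKY
KKKKKKK
KKKKKKK
KKRKKBK
KKKKKKK
GGGGGKK
WWGGGKK
WWGGGKK
After op 4 paint(2,5,G):
KKKKKKY
KKKKKKY
KKKKKGK
KKKKKKK
KKRKKBK
KKKKKKK
GGGGGKK
WWGGGKK
WWGGGKK
After op 5 paint(0,6,R):
KKKKKKR
KKKKKKY
KKKKKGK
KKKKKKK
KKRKKBK
KKKKKKK
GGGGGKK
WWGGGKK
WWGGGKK
After op 6 fill(0,6,W) [1 cells changed]:
KKKKKKW
KKKKKKY
KKKKKGK
KKKKKKK
KKRKKBK
KKKKKKK
GGGGGKK
WWGGGKK
WWGGGKK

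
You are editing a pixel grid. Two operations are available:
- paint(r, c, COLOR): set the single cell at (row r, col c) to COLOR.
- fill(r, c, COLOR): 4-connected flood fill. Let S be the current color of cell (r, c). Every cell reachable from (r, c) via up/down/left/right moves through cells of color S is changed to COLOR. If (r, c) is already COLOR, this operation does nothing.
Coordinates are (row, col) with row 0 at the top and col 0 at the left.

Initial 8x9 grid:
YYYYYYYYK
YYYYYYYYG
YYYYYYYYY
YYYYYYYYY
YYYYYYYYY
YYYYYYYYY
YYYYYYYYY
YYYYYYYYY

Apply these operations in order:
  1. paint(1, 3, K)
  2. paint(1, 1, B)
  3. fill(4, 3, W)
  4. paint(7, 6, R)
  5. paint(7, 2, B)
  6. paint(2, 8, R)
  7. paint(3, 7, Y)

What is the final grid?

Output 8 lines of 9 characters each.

After op 1 paint(1,3,K):
YYYYYYYYK
YYYKYYYYG
YYYYYYYYY
YYYYYYYYY
YYYYYYYYY
YYYYYYYYY
YYYYYYYYY
YYYYYYYYY
After op 2 paint(1,1,B):
YYYYYYYYK
YBYKYYYYG
YYYYYYYYY
YYYYYYYYY
YYYYYYYYY
YYYYYYYYY
YYYYYYYYY
YYYYYYYYY
After op 3 fill(4,3,W) [68 cells changed]:
WWWWWWWWK
WBWKWWWWG
WWWWWWWWW
WWWWWWWWW
WWWWWWWWW
WWWWWWWWW
WWWWWWWWW
WWWWWWWWW
After op 4 paint(7,6,R):
WWWWWWWWK
WBWKWWWWG
WWWWWWWWW
WWWWWWWWW
WWWWWWWWW
WWWWWWWWW
WWWWWWWWW
WWWWWWRWW
After op 5 paint(7,2,B):
WWWWWWWWK
WBWKWWWWG
WWWWWWWWW
WWWWWWWWW
WWWWWWWWW
WWWWWWWWW
WWWWWWWWW
WWBWWWRWW
After op 6 paint(2,8,R):
WWWWWWWWK
WBWKWWWWG
WWWWWWWWR
WWWWWWWWW
WWWWWWWWW
WWWWWWWWW
WWWWWWWWW
WWBWWWRWW
After op 7 paint(3,7,Y):
WWWWWWWWK
WBWKWWWWG
WWWWWWWWR
WWWWWWWYW
WWWWWWWWW
WWWWWWWWW
WWWWWWWWW
WWBWWWRWW

Answer: WWWWWWWWK
WBWKWWWWG
WWWWWWWWR
WWWWWWWYW
WWWWWWWWW
WWWWWWWWW
WWWWWWWWW
WWBWWWRWW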